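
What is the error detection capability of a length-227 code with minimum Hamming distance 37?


Detection capability = d_min - 1 = 37 - 1 = 36

36 errors


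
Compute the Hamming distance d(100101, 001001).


Count differing positions: ^ . ^ ^ . . = 3 differences

3


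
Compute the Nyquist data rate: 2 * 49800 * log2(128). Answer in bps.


Rate = 2 * B * log2(M) = 2 * 49800 * 7.0 = 697200.0

697200.0 bps


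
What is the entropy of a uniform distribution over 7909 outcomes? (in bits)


H = log2(n) = log2(7909) = 12.9493

12.9493 bits


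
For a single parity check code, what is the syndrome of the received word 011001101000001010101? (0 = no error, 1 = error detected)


Syndrome = XOR of all bits = 0 XOR 1 XOR 1 XOR 0 XOR 0 XOR 1 XOR 1 XOR 0 XOR 1 XOR 0 XOR 0 XOR 0 XOR 0 XOR 0 XOR 1 XOR 0 XOR 1 XOR 0 XOR 1 XOR 0 XOR 1 = 1

1


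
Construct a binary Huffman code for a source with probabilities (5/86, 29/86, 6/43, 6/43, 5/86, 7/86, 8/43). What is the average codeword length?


Huffman construction (repeatedly merge the two least-probable nodes; each merge adds 1 bit to every symbol beneath it): 5/86 + 5/86 = 5/43; 7/86 + 5/43 = 17/86; 6/43 + 6/43 = 12/43; 8/43 + 17/86 = 33/86; 12/43 + 29/86 = 53/86; 33/86 + 53/86 = 1. Resulting codeword lengths (in the order the probabilities were given): (4, 2, 3, 3, 4, 3, 2). L_avg = sum(p_i * l_i) = 5/86*4 + 29/86*2 + 6/43*3 + 6/43*3 + 5/86*4 + 7/86*3 + 8/43*2 = 223/86 = 2.593

2.593 bits


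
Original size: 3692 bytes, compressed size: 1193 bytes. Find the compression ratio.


Ratio = original / compressed = 3692 / 1193 = 3.0947

3.0947


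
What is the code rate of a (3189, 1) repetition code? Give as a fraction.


Rate = k/n = 1/3189

1/3189


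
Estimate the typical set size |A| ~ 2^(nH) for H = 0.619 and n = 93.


log2|A_typical| = nH = 93 * 0.619 = 57.567, so |A_typical| ~ 2^57.567 = 2.135e+17

2.135e+17


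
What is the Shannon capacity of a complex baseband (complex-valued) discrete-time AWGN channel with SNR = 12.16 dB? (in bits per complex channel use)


SNR_linear = 10^(12.16/10) = 16.4437; C = log2(1 + SNR_linear) = log2(1 + 16.4437) = 4.1246

4.1246 bits/channel use


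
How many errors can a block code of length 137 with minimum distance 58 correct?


Correction capability = floor((d-1)/2) = floor((58-1)/2) = 28

28 errors


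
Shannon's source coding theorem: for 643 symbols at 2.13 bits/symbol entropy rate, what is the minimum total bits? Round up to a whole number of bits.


Minimum bits >= n * H = 643 * 2.13 = 1369.59, rounded up to a whole number of bits = 1370

1370 bits


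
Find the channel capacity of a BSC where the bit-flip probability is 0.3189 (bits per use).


H(p) = -p*log2(p) - (1-p)*log2(1-p) = -0.3189*log2(0.3189) - 0.6811*log2(0.6811) = 0.525810 + 0.377371 = 0.9032. C = 1 - H(p) = 1 - 0.9032 = 0.0968

0.0968 bits


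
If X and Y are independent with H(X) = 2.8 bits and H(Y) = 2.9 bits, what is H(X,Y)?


For independent variables, H(X,Y) = H(X) + H(Y) = 2.8 + 2.9 = 5.7

5.7 bits


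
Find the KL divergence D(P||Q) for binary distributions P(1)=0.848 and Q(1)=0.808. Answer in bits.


KL = p*log2(p/q) + (1-p)*log2((1-p)/(1-q)) = 0.848*log2(0.848/0.808) + 0.152*log2(0.152/0.192) = 0.0079

0.0079 bits


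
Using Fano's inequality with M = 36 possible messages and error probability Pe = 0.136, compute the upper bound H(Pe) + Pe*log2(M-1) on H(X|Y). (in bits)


H(Pe) = -Pe*log2(Pe) - (1-Pe)*log2(1-Pe) = -0.136*log2(0.136) - 0.864*log2(0.864) = 0.391452 + 0.182215 = 0.5737. Pe*log2(M-1) = 0.136*log2(35) = 0.697582. Bound = H(Pe) + Pe*log2(M-1) = 0.391452 + 0.182215 + 0.697582 = 1.2712

1.2712 bits


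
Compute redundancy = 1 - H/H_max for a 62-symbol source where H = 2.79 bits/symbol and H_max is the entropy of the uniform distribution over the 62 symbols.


H_max = log2(K) = log2(62) = 5.9542 bits/symbol. Redundancy = 1 - H/H_max = 1 - 2.79/5.9542 = 1 - 0.4686 = 0.5314

0.5314


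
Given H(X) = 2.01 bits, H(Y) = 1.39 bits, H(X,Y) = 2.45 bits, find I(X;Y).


I(X;Y) = H(X) + H(Y) - H(X,Y) = 2.01 + 1.39 - 2.45 = 0.95

0.95 bits


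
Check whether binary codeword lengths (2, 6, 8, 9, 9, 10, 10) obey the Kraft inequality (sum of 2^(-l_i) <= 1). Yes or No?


Kraft sum = sum(2^(-l_i)) = 0.2754, need <= 1. Result: satisfied (a binary prefix-free code with these lengths exists)

Yes


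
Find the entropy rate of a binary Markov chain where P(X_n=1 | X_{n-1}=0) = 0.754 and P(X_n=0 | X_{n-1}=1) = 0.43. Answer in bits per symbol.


Stationary distribution: pi_0 = p10/(p01+p10) = 0.3632, pi_1 = 0.6368. Entropy rate H' = pi_0*H(p01) + pi_1*H(p10) = 0.3632*0.8049 + 0.6368*0.9858 = 0.9201

0.9201 bits/symbol


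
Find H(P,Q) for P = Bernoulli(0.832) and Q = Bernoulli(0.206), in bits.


H(P,Q) = -p*log2(q) - (1-p)*log2(1-q). -0.832*log2(0.206) = 1.896364; -0.168*log2(0.794) = 0.055909. H(P,Q) = 1.896364 + 0.055909 = 1.9523

1.9523 bits


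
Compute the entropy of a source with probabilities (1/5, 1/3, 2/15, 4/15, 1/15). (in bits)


H = -sum(p_i * log2(p_i)). Terms: -(1/5)*log2(1/5) = 0.464386; -(1/3)*log2(1/3) = 0.528321; -(2/15)*log2(2/15) = 0.387585; -(4/15)*log2(4/15) = 0.508504; -(1/15)*log2(1/15) = 0.260459. H = 0.464386 + 0.528321 + 0.387585 + 0.508504 + 0.260459 = 2.1493

2.1493 bits


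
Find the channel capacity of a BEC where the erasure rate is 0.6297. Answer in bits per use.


C = 1 - epsilon = 1 - 0.6297 = 0.3703

0.3703 bits


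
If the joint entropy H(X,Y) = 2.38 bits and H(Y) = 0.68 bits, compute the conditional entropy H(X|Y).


H(X|Y) = H(X,Y) - H(Y) = 2.38 - 0.68 = 1.7

1.7 bits


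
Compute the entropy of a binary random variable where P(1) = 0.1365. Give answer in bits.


H = -p*log2(p) - (1-p)*log2(1-p). -0.1365*log2(0.1365) = 0.392168; -0.8635*log2(0.8635) = 0.182831. H = 0.392168 + 0.182831 = 0.575

0.575 bits


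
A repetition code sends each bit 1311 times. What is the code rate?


Rate = k/n = 1/1311

1/1311


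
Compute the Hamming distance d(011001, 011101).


Count differing positions: . . . ^ . . = 1 differences

1


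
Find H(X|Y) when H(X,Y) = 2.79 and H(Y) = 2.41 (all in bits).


H(X|Y) = H(X,Y) - H(Y) = 2.79 - 2.41 = 0.38

0.38 bits


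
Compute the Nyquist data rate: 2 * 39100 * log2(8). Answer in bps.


Rate = 2 * B * log2(M) = 2 * 39100 * 3.0 = 234600.0

234600.0 bps


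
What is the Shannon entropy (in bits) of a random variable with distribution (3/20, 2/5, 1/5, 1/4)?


H = -sum(p_i * log2(p_i)). Terms: -(3/20)*log2(3/20) = 0.410545; -(2/5)*log2(2/5) = 0.528771; -(1/5)*log2(1/5) = 0.464386; -(1/4)*log2(1/4) = 0.500000. H = 0.410545 + 0.528771 + 0.464386 + 0.500000 = 1.9037

1.9037 bits


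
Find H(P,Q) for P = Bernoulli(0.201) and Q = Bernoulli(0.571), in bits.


H(P,Q) = -p*log2(q) - (1-p)*log2(1-q). -0.201*log2(0.571) = 0.162496; -0.799*log2(0.429) = 0.975539. H(P,Q) = 0.162496 + 0.975539 = 1.138

1.138 bits


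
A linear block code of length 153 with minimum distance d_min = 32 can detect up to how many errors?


Detection capability = d_min - 1 = 32 - 1 = 31

31 errors


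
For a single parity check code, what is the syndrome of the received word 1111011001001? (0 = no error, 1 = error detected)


Syndrome = XOR of all bits = 1 XOR 1 XOR 1 XOR 1 XOR 0 XOR 1 XOR 1 XOR 0 XOR 0 XOR 1 XOR 0 XOR 0 XOR 1 = 0

0


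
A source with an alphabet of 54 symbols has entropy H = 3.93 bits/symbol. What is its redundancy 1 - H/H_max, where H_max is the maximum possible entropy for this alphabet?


H_max = log2(K) = log2(54) = 5.7549 bits/symbol. Redundancy = 1 - H/H_max = 1 - 3.93/5.7549 = 1 - 0.6829 = 0.3171

0.3171


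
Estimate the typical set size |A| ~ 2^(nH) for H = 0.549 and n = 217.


log2|A_typical| = nH = 217 * 0.549 = 119.133, so |A_typical| ~ 2^119.133 = 7.288e+35

7.288e+35


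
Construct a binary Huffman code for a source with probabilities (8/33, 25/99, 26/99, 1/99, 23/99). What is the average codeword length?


Huffman construction (repeatedly merge the two least-probable nodes; each merge adds 1 bit to every symbol beneath it): 1/99 + 23/99 = 8/33; 8/33 + 8/33 = 16/33; 25/99 + 26/99 = 17/33; 16/33 + 17/33 = 1. Resulting codeword lengths (in the order the probabilities were given): (2, 2, 2, 3, 3). L_avg = sum(p_i * l_i) = 8/33*2 + 25/99*2 + 26/99*2 + 1/99*3 + 23/99*3 = 74/33 = 2.2424

2.2424 bits


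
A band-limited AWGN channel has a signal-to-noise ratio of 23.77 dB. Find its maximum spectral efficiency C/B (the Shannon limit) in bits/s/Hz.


SNR_linear = 10^(23.77/10) = 238.2319; C/B = log2(1 + SNR_linear) = log2(1 + 238.2319) = 7.9023

7.9023 bits/s/Hz


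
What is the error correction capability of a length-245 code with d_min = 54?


Correction capability = floor((d-1)/2) = floor((54-1)/2) = 26

26 errors


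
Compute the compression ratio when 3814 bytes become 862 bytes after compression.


Ratio = original / compressed = 3814 / 862 = 4.4246

4.4246


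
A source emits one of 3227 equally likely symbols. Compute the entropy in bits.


H = log2(n) = log2(3227) = 11.656

11.656 bits


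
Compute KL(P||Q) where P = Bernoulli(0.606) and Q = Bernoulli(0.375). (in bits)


KL = p*log2(p/q) + (1-p)*log2((1-p)/(1-q)) = 0.606*log2(0.606/0.375) + 0.394*log2(0.394/0.625) = 0.1573

0.1573 bits


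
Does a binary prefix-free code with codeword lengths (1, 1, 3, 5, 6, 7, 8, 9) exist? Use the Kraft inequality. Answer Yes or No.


Kraft sum = sum(2^(-l_i)) = 1.1855, need <= 1. Result: violated (a binary prefix-free code with these lengths cannot exist)

No


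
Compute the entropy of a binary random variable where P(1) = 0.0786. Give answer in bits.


H = -p*log2(p) - (1-p)*log2(1-p). -0.0786*log2(0.0786) = 0.288409; -0.9214*log2(0.9214) = 0.108818. H = 0.288409 + 0.108818 = 0.3972

0.3972 bits


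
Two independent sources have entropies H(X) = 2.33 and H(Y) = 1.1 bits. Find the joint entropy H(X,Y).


For independent variables, H(X,Y) = H(X) + H(Y) = 2.33 + 1.1 = 3.43

3.43 bits


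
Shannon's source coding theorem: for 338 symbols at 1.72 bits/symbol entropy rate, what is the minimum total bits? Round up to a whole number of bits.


Minimum bits >= n * H = 338 * 1.72 = 581.36, rounded up to a whole number of bits = 582

582 bits


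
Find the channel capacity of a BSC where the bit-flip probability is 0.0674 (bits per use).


H(p) = -p*log2(p) - (1-p)*log2(1-p) = -0.0674*log2(0.0674) - 0.9326*log2(0.9326) = 0.262261 + 0.093885 = 0.3561. C = 1 - H(p) = 1 - 0.3561 = 0.6439

0.6439 bits


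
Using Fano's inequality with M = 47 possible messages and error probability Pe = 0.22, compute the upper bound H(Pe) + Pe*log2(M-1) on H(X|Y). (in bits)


H(Pe) = -Pe*log2(Pe) - (1-Pe)*log2(1-Pe) = -0.22*log2(0.22) - 0.78*log2(0.78) = 0.480573 + 0.279594 = 0.7602. Pe*log2(M-1) = 0.22*log2(46) = 1.215184. Bound = H(Pe) + Pe*log2(M-1) = 0.480573 + 0.279594 + 1.215184 = 1.9754

1.9754 bits


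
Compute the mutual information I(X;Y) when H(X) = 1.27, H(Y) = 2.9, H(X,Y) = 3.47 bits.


I(X;Y) = H(X) + H(Y) - H(X,Y) = 1.27 + 2.9 - 3.47 = 0.7

0.7 bits


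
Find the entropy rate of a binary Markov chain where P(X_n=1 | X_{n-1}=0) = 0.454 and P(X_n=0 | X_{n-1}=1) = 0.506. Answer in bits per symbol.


Stationary distribution: pi_0 = p10/(p01+p10) = 0.5271, pi_1 = 0.4729. Entropy rate H' = pi_0*H(p01) + pi_1*H(p10) = 0.5271*0.9939 + 0.4729*0.9999 = 0.9967

0.9967 bits/symbol


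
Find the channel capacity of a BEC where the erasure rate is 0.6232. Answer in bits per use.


C = 1 - epsilon = 1 - 0.6232 = 0.3768

0.3768 bits


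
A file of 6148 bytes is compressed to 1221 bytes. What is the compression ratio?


Ratio = original / compressed = 6148 / 1221 = 5.0352

5.0352


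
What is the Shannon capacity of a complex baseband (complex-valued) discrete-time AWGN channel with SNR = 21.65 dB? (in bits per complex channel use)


SNR_linear = 10^(21.65/10) = 146.2177; C = log2(1 + SNR_linear) = log2(1 + 146.2177) = 7.2018

7.2018 bits/channel use


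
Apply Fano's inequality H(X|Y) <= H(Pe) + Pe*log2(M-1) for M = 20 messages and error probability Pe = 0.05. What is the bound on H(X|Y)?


H(Pe) = -Pe*log2(Pe) - (1-Pe)*log2(1-Pe) = -0.05*log2(0.05) - 0.95*log2(0.95) = 0.216096 + 0.070301 = 0.2864. Pe*log2(M-1) = 0.05*log2(19) = 0.212396. Bound = H(Pe) + Pe*log2(M-1) = 0.216096 + 0.070301 + 0.212396 = 0.4988

0.4988 bits


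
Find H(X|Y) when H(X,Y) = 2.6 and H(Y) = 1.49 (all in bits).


H(X|Y) = H(X,Y) - H(Y) = 2.6 - 1.49 = 1.11

1.11 bits


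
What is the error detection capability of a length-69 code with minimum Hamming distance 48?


Detection capability = d_min - 1 = 48 - 1 = 47

47 errors


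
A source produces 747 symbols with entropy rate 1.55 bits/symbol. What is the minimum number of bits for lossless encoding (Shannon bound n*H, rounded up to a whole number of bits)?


Minimum bits >= n * H = 747 * 1.55 = 1157.85, rounded up to a whole number of bits = 1158

1158 bits


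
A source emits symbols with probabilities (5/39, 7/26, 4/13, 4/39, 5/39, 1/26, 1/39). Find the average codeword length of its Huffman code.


Huffman construction (repeatedly merge the two least-probable nodes; each merge adds 1 bit to every symbol beneath it): 1/39 + 1/26 = 5/78; 5/78 + 4/39 = 1/6; 5/39 + 5/39 = 10/39; 1/6 + 10/39 = 11/26; 7/26 + 4/13 = 15/26; 11/26 + 15/26 = 1. Resulting codeword lengths (in the order the probabilities were given): (3, 2, 2, 3, 3, 4, 4). L_avg = sum(p_i * l_i) = 5/39*3 + 7/26*2 + 4/13*2 + 4/39*3 + 5/39*3 + 1/26*4 + 1/39*4 = 97/39 = 2.4872

2.4872 bits


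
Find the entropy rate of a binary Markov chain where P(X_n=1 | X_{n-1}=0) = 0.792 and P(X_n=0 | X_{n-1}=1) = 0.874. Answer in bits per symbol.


Stationary distribution: pi_0 = p10/(p01+p10) = 0.5246, pi_1 = 0.4754. Entropy rate H' = pi_0*H(p01) + pi_1*H(p10) = 0.5246*0.7376 + 0.4754*0.5464 = 0.6467

0.6467 bits/symbol


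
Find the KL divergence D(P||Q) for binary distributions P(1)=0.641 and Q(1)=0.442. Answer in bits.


KL = p*log2(p/q) + (1-p)*log2((1-p)/(1-q)) = 0.641*log2(0.641/0.442) + 0.359*log2(0.359/0.558) = 0.1153

0.1153 bits


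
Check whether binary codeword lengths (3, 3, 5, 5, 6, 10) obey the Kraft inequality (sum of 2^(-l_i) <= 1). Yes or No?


Kraft sum = sum(2^(-l_i)) = 0.3291, need <= 1. Result: satisfied (a binary prefix-free code with these lengths exists)

Yes


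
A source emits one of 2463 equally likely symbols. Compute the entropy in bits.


H = log2(n) = log2(2463) = 11.2662

11.2662 bits


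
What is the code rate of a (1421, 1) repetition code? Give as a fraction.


Rate = k/n = 1/1421

1/1421


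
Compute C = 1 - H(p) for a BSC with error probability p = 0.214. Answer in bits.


H(p) = -p*log2(p) - (1-p)*log2(1-p) = -0.214*log2(0.214) - 0.786*log2(0.786) = 0.476004 + 0.273055 = 0.7491. C = 1 - H(p) = 1 - 0.7491 = 0.2509

0.2509 bits


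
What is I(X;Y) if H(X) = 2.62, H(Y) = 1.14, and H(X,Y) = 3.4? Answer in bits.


I(X;Y) = H(X) + H(Y) - H(X,Y) = 2.62 + 1.14 - 3.4 = 0.36

0.36 bits


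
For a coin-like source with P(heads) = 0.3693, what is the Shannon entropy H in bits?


H = -p*log2(p) - (1-p)*log2(1-p). -0.3693*log2(0.3693) = 0.530734; -0.6307*log2(0.6307) = 0.419399. H = 0.530734 + 0.419399 = 0.9501

0.9501 bits


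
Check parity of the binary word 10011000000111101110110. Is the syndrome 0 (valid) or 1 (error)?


Syndrome = XOR of all bits = 1 XOR 0 XOR 0 XOR 1 XOR 1 XOR 0 XOR 0 XOR 0 XOR 0 XOR 0 XOR 0 XOR 1 XOR 1 XOR 1 XOR 1 XOR 0 XOR 1 XOR 1 XOR 1 XOR 0 XOR 1 XOR 1 XOR 0 = 0

0


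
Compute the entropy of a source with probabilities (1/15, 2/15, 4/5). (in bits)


H = -sum(p_i * log2(p_i)). Terms: -(1/15)*log2(1/15) = 0.260459; -(2/15)*log2(2/15) = 0.387585; -(4/5)*log2(4/5) = 0.257542. H = 0.260459 + 0.387585 + 0.257542 = 0.9056

0.9056 bits


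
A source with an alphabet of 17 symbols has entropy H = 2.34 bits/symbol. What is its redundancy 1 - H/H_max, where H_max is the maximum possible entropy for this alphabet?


H_max = log2(K) = log2(17) = 4.0875 bits/symbol. Redundancy = 1 - H/H_max = 1 - 2.34/4.0875 = 1 - 0.5725 = 0.4275

0.4275


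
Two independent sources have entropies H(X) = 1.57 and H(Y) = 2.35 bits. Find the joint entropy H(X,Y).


For independent variables, H(X,Y) = H(X) + H(Y) = 1.57 + 2.35 = 3.92

3.92 bits


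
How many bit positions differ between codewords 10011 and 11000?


Count differing positions: . ^ . ^ ^ = 3 differences

3


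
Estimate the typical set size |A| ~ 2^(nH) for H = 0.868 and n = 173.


log2|A_typical| = nH = 173 * 0.868 = 150.164, so |A_typical| ~ 2^150.164 = 1.599e+45

1.599e+45


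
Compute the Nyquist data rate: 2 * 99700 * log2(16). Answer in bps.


Rate = 2 * B * log2(M) = 2 * 99700 * 4.0 = 797600.0

797600.0 bps


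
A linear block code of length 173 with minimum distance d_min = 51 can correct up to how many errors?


Correction capability = floor((d-1)/2) = floor((51-1)/2) = 25

25 errors


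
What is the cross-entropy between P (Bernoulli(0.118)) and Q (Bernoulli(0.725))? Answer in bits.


H(P,Q) = -p*log2(q) - (1-p)*log2(1-q). -0.118*log2(0.725) = 0.054746; -0.882*log2(0.275) = 1.642722. H(P,Q) = 0.054746 + 1.642722 = 1.6975

1.6975 bits


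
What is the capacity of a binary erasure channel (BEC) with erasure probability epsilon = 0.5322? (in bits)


C = 1 - epsilon = 1 - 0.5322 = 0.4678

0.4678 bits


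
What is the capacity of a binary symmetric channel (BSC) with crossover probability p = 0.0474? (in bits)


H(p) = -p*log2(p) - (1-p)*log2(1-p) = -0.0474*log2(0.0474) - 0.9526*log2(0.9526) = 0.208511 + 0.066737 = 0.2752. C = 1 - H(p) = 1 - 0.2752 = 0.7248

0.7248 bits


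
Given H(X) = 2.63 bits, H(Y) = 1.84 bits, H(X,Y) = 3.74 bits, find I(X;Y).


I(X;Y) = H(X) + H(Y) - H(X,Y) = 2.63 + 1.84 - 3.74 = 0.73

0.73 bits


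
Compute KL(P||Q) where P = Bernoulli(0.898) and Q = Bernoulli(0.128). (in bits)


KL = p*log2(p/q) + (1-p)*log2((1-p)/(1-q)) = 0.898*log2(0.898/0.128) + 0.102*log2(0.102/0.872) = 2.2081

2.2081 bits


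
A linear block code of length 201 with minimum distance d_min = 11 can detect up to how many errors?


Detection capability = d_min - 1 = 11 - 1 = 10

10 errors


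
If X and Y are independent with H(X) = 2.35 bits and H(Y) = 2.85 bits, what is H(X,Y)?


For independent variables, H(X,Y) = H(X) + H(Y) = 2.35 + 2.85 = 5.2

5.2 bits


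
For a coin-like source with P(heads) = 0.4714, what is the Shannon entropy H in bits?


H = -p*log2(p) - (1-p)*log2(1-p). -0.4714*log2(0.4714) = 0.511458; -0.5286*log2(0.5286) = 0.486181. H = 0.511458 + 0.486181 = 0.9976

0.9976 bits


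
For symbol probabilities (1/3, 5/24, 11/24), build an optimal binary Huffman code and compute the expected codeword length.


Huffman construction (repeatedly merge the two least-probable nodes; each merge adds 1 bit to every symbol beneath it): 5/24 + 1/3 = 13/24; 11/24 + 13/24 = 1. Resulting codeword lengths (in the order the probabilities were given): (2, 2, 1). L_avg = sum(p_i * l_i) = 1/3*2 + 5/24*2 + 11/24*1 = 37/24 = 1.5417

1.5417 bits


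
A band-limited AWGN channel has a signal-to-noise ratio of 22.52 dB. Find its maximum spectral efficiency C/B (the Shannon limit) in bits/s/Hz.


SNR_linear = 10^(22.52/10) = 178.6488; C/B = log2(1 + SNR_linear) = log2(1 + 178.6488) = 7.489

7.489 bits/s/Hz


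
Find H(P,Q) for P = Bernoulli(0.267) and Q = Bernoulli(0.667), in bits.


H(P,Q) = -p*log2(q) - (1-p)*log2(1-q). -0.267*log2(0.667) = 0.155992; -0.733*log2(0.333) = 1.162836. H(P,Q) = 0.155992 + 1.162836 = 1.3188

1.3188 bits


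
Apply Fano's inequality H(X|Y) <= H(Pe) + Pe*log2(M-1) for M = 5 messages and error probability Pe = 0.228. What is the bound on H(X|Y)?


H(Pe) = -Pe*log2(Pe) - (1-Pe)*log2(1-Pe) = -0.228*log2(0.228) - 0.772*log2(0.772) = 0.486300 + 0.288209 = 0.7745. Pe*log2(M-1) = 0.228*log2(4) = 0.456000. Bound = H(Pe) + Pe*log2(M-1) = 0.486300 + 0.288209 + 0.456000 = 1.2305

1.2305 bits


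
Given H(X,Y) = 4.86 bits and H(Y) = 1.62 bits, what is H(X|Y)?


H(X|Y) = H(X,Y) - H(Y) = 4.86 - 1.62 = 3.24

3.24 bits


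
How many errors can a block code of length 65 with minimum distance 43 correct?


Correction capability = floor((d-1)/2) = floor((43-1)/2) = 21

21 errors


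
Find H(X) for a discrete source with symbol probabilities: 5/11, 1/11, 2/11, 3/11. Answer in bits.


H = -sum(p_i * log2(p_i)). Terms: -(5/11)*log2(5/11) = 0.517047; -(1/11)*log2(1/11) = 0.314494; -(2/11)*log2(2/11) = 0.447169; -(3/11)*log2(3/11) = 0.511219. H = 0.517047 + 0.314494 + 0.447169 + 0.511219 = 1.7899

1.7899 bits


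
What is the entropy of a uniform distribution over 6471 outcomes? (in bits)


H = log2(n) = log2(6471) = 12.6598

12.6598 bits


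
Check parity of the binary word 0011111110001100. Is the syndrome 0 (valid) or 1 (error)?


Syndrome = XOR of all bits = 0 XOR 0 XOR 1 XOR 1 XOR 1 XOR 1 XOR 1 XOR 1 XOR 1 XOR 0 XOR 0 XOR 0 XOR 1 XOR 1 XOR 0 XOR 0 = 1

1


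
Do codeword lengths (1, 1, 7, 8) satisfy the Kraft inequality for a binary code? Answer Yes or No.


Kraft sum = sum(2^(-l_i)) = 1.0117, need <= 1. Result: violated (a binary prefix-free code with these lengths cannot exist)

No


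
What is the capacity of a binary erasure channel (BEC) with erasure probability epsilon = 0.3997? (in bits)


C = 1 - epsilon = 1 - 0.3997 = 0.6003

0.6003 bits


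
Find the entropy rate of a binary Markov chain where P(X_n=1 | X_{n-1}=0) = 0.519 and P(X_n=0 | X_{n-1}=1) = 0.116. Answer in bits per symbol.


Stationary distribution: pi_0 = p10/(p01+p10) = 0.1827, pi_1 = 0.8173. Entropy rate H' = pi_0*H(p01) + pi_1*H(p10) = 0.1827*0.999 + 0.8173*0.5178 = 0.6057

0.6057 bits/symbol


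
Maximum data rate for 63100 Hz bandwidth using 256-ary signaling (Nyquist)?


Rate = 2 * B * log2(M) = 2 * 63100 * 8.0 = 1009600.0

1009600.0 bps


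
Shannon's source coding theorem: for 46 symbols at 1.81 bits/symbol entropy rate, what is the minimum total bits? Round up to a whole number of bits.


Minimum bits >= n * H = 46 * 1.81 = 83.26, rounded up to a whole number of bits = 84

84 bits


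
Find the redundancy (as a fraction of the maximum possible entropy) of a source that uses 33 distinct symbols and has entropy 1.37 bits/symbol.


H_max = log2(K) = log2(33) = 5.0444 bits/symbol. Redundancy = 1 - H/H_max = 1 - 1.37/5.0444 = 1 - 0.2716 = 0.7284

0.7284


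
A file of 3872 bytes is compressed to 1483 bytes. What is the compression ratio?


Ratio = original / compressed = 3872 / 1483 = 2.6109

2.6109


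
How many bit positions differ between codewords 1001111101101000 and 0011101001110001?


Count differing positions: ^ . ^ . . ^ . ^ . . . ^ ^ . . ^ = 7 differences

7


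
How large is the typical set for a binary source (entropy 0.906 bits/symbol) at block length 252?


log2|A_typical| = nH = 252 * 0.906 = 228.312, so |A_typical| ~ 2^228.312 = 5.355e+68

5.355e+68


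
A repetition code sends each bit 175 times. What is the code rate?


Rate = k/n = 1/175

1/175


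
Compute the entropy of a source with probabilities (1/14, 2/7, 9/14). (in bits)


H = -sum(p_i * log2(p_i)). Terms: -(1/14)*log2(1/14) = 0.271954; -(2/7)*log2(2/7) = 0.516387; -(9/14)*log2(9/14) = 0.409776. H = 0.271954 + 0.516387 + 0.409776 = 1.1981

1.1981 bits


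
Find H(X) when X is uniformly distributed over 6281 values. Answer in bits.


H = log2(n) = log2(6281) = 12.6168

12.6168 bits


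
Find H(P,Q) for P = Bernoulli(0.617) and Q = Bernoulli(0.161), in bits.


H(P,Q) = -p*log2(q) - (1-p)*log2(1-q). -0.617*log2(0.161) = 1.625713; -0.383*log2(0.839) = 0.096998. H(P,Q) = 1.625713 + 0.096998 = 1.7227

1.7227 bits


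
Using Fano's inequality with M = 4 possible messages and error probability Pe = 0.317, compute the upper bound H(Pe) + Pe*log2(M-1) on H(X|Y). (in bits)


H(Pe) = -Pe*log2(Pe) - (1-Pe)*log2(1-Pe) = -0.317*log2(0.317) - 0.683*log2(0.683) = 0.525410 + 0.375679 = 0.9011. Pe*log2(M-1) = 0.317*log2(3) = 0.502433. Bound = H(Pe) + Pe*log2(M-1) = 0.525410 + 0.375679 + 0.502433 = 1.4035

1.4035 bits


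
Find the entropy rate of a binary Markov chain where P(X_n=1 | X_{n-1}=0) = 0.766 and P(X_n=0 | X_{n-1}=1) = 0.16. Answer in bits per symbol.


Stationary distribution: pi_0 = p10/(p01+p10) = 0.1728, pi_1 = 0.8272. Entropy rate H' = pi_0*H(p01) + pi_1*H(p10) = 0.1728*0.7849 + 0.8272*0.6343 = 0.6603

0.6603 bits/symbol


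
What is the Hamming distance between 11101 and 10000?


Count differing positions: . ^ ^ . ^ = 3 differences

3


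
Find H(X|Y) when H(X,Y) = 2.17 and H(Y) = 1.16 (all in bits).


H(X|Y) = H(X,Y) - H(Y) = 2.17 - 1.16 = 1.01

1.01 bits


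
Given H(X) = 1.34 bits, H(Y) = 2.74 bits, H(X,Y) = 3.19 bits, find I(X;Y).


I(X;Y) = H(X) + H(Y) - H(X,Y) = 1.34 + 2.74 - 3.19 = 0.89

0.89 bits


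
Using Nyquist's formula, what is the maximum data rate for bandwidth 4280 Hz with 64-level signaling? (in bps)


Rate = 2 * B * log2(M) = 2 * 4280 * 6.0 = 51360.0

51360.0 bps


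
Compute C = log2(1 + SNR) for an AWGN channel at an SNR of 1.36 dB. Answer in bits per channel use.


SNR_linear = 10^(1.36/10) = 1.3677; C = log2(1 + SNR_linear) = log2(1 + 1.3677) = 1.2435

1.2435 bits/channel use


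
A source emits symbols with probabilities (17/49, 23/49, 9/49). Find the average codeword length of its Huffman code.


Huffman construction (repeatedly merge the two least-probable nodes; each merge adds 1 bit to every symbol beneath it): 9/49 + 17/49 = 26/49; 23/49 + 26/49 = 1. Resulting codeword lengths (in the order the probabilities were given): (2, 1, 2). L_avg = sum(p_i * l_i) = 17/49*2 + 23/49*1 + 9/49*2 = 75/49 = 1.5306

1.5306 bits


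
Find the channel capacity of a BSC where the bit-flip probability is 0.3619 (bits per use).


H(p) = -p*log2(p) - (1-p)*log2(1-p) = -0.3619*log2(0.3619) - 0.6381*log2(0.6381) = 0.530667 + 0.413582 = 0.9442. C = 1 - H(p) = 1 - 0.9442 = 0.0558

0.0558 bits


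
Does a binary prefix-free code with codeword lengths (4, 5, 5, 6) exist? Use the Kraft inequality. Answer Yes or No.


Kraft sum = sum(2^(-l_i)) = 0.1406, need <= 1. Result: satisfied (a binary prefix-free code with these lengths exists)

Yes


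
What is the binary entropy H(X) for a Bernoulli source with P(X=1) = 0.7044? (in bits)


H = -p*log2(p) - (1-p)*log2(1-p). -0.7044*log2(0.7044) = 0.356098; -0.2956*log2(0.2956) = 0.519748. H = 0.356098 + 0.519748 = 0.8758

0.8758 bits


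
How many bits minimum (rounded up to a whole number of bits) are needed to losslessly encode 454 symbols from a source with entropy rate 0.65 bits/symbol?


Minimum bits >= n * H = 454 * 0.65 = 295.1, rounded up to a whole number of bits = 296

296 bits


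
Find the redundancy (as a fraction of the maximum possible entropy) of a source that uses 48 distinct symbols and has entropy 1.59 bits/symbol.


H_max = log2(K) = log2(48) = 5.585 bits/symbol. Redundancy = 1 - H/H_max = 1 - 1.59/5.585 = 1 - 0.2847 = 0.7153

0.7153


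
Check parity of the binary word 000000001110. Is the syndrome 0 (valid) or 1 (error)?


Syndrome = XOR of all bits = 0 XOR 0 XOR 0 XOR 0 XOR 0 XOR 0 XOR 0 XOR 0 XOR 1 XOR 1 XOR 1 XOR 0 = 1

1


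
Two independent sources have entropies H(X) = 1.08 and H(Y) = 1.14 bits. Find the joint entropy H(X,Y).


For independent variables, H(X,Y) = H(X) + H(Y) = 1.08 + 1.14 = 2.22

2.22 bits


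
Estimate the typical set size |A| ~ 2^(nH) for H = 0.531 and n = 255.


log2|A_typical| = nH = 255 * 0.531 = 135.405, so |A_typical| ~ 2^135.405 = 5.767e+40

5.767e+40


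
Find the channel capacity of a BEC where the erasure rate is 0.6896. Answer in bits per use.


C = 1 - epsilon = 1 - 0.6896 = 0.3104

0.3104 bits


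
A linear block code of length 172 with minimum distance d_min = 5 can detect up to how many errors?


Detection capability = d_min - 1 = 5 - 1 = 4

4 errors


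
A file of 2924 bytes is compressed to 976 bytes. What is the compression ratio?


Ratio = original / compressed = 2924 / 976 = 2.9959

2.9959


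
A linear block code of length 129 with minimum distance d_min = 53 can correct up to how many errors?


Correction capability = floor((d-1)/2) = floor((53-1)/2) = 26

26 errors


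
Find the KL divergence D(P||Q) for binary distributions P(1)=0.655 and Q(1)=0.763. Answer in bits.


KL = p*log2(p/q) + (1-p)*log2((1-p)/(1-q)) = 0.655*log2(0.655/0.763) + 0.345*log2(0.345/0.237) = 0.0427

0.0427 bits


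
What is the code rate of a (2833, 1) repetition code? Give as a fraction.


Rate = k/n = 1/2833

1/2833


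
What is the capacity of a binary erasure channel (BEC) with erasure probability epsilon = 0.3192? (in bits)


C = 1 - epsilon = 1 - 0.3192 = 0.6808

0.6808 bits


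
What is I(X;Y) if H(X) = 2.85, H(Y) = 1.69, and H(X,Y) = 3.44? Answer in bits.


I(X;Y) = H(X) + H(Y) - H(X,Y) = 2.85 + 1.69 - 3.44 = 1.1

1.1 bits


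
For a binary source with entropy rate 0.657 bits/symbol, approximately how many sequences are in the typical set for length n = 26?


log2|A_typical| = nH = 26 * 0.657 = 17.082, so |A_typical| ~ 2^17.082 = 1.387e+05

1.387e+05


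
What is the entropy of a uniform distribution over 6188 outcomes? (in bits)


H = log2(n) = log2(6188) = 12.5953

12.5953 bits


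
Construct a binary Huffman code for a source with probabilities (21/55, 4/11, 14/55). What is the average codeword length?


Huffman construction (repeatedly merge the two least-probable nodes; each merge adds 1 bit to every symbol beneath it): 14/55 + 4/11 = 34/55; 21/55 + 34/55 = 1. Resulting codeword lengths (in the order the probabilities were given): (1, 2, 2). L_avg = sum(p_i * l_i) = 21/55*1 + 4/11*2 + 14/55*2 = 89/55 = 1.6182

1.6182 bits


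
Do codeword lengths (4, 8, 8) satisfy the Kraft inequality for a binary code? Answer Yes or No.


Kraft sum = sum(2^(-l_i)) = 0.0703, need <= 1. Result: satisfied (a binary prefix-free code with these lengths exists)

Yes


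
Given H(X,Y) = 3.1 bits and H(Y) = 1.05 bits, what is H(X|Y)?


H(X|Y) = H(X,Y) - H(Y) = 3.1 - 1.05 = 2.05

2.05 bits


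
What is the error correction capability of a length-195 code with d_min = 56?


Correction capability = floor((d-1)/2) = floor((56-1)/2) = 27

27 errors


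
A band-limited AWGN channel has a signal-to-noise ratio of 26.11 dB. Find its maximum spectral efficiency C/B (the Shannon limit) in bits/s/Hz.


SNR_linear = 10^(26.11/10) = 408.3194; C/B = log2(1 + SNR_linear) = log2(1 + 408.3194) = 8.6771

8.6771 bits/s/Hz


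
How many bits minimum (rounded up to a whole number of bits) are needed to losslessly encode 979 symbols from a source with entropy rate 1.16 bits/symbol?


Minimum bits >= n * H = 979 * 1.16 = 1135.64, rounded up to a whole number of bits = 1136

1136 bits


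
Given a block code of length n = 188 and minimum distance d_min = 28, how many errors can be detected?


Detection capability = d_min - 1 = 28 - 1 = 27

27 errors


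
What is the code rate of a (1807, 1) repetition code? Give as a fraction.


Rate = k/n = 1/1807

1/1807


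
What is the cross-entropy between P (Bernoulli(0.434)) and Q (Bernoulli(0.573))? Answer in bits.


H(P,Q) = -p*log2(q) - (1-p)*log2(1-q). -0.434*log2(0.573) = 0.348673; -0.566*log2(0.427) = 0.694874. H(P,Q) = 0.348673 + 0.694874 = 1.0435

1.0435 bits


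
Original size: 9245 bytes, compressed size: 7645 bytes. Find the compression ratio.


Ratio = original / compressed = 9245 / 7645 = 1.2093

1.2093


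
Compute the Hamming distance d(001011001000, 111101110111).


Count differing positions: ^ ^ . ^ ^ . ^ ^ ^ ^ ^ ^ = 10 differences

10


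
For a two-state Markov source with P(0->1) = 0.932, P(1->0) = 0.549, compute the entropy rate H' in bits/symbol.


Stationary distribution: pi_0 = p10/(p01+p10) = 0.3707, pi_1 = 0.6293. Entropy rate H' = pi_0*H(p01) + pi_1*H(p10) = 0.3707*0.3584 + 0.6293*0.9931 = 0.7578

0.7578 bits/symbol


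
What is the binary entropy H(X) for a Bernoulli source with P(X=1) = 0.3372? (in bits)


H = -p*log2(p) - (1-p)*log2(1-p). -0.3372*log2(0.3372) = 0.528839; -0.6628*log2(0.6628) = 0.393275. H = 0.528839 + 0.393275 = 0.9221

0.9221 bits


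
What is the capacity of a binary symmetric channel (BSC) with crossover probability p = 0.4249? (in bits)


H(p) = -p*log2(p) - (1-p)*log2(1-p) = -0.4249*log2(0.4249) - 0.5751*log2(0.5751) = 0.524669 + 0.458996 = 0.9837. C = 1 - H(p) = 1 - 0.9837 = 0.0163

0.0163 bits


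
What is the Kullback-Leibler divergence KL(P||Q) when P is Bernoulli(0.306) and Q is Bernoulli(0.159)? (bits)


KL = p*log2(p/q) + (1-p)*log2((1-p)/(1-q)) = 0.306*log2(0.306/0.159) + 0.694*log2(0.694/0.841) = 0.0967

0.0967 bits


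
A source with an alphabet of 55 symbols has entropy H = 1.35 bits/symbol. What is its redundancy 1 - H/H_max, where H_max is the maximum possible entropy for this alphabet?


H_max = log2(K) = log2(55) = 5.7814 bits/symbol. Redundancy = 1 - H/H_max = 1 - 1.35/5.7814 = 1 - 0.2335 = 0.7665

0.7665


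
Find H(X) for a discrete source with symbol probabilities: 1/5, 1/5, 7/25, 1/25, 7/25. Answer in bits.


H = -sum(p_i * log2(p_i)). Terms: -(1/5)*log2(1/5) = 0.464386; -(1/5)*log2(1/5) = 0.464386; -(7/25)*log2(7/25) = 0.514220; -(1/25)*log2(1/25) = 0.185754; -(7/25)*log2(7/25) = 0.514220. H = 0.464386 + 0.464386 + 0.514220 + 0.185754 + 0.514220 = 2.143

2.143 bits


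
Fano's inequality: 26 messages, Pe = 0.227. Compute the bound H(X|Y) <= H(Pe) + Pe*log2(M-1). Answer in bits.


H(Pe) = -Pe*log2(Pe) - (1-Pe)*log2(1-Pe) = -0.227*log2(0.227) - 0.773*log2(0.773) = 0.485607 + 0.287138 = 0.7727. Pe*log2(M-1) = 0.227*log2(25) = 1.054155. Bound = H(Pe) + Pe*log2(M-1) = 0.485607 + 0.287138 + 1.054155 = 1.8269

1.8269 bits


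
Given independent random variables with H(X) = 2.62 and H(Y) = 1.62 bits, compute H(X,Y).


For independent variables, H(X,Y) = H(X) + H(Y) = 2.62 + 1.62 = 4.24

4.24 bits


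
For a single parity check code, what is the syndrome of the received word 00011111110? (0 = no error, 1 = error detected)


Syndrome = XOR of all bits = 0 XOR 0 XOR 0 XOR 1 XOR 1 XOR 1 XOR 1 XOR 1 XOR 1 XOR 1 XOR 0 = 1

1


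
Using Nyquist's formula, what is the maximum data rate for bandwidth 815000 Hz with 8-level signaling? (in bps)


Rate = 2 * B * log2(M) = 2 * 815000 * 3.0 = 4890000.0

4890000.0 bps


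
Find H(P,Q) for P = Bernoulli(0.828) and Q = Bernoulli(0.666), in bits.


H(P,Q) = -p*log2(q) - (1-p)*log2(1-q). -0.828*log2(0.666) = 0.485544; -0.172*log2(0.334) = 0.272118. H(P,Q) = 0.485544 + 0.272118 = 0.7577

0.7577 bits


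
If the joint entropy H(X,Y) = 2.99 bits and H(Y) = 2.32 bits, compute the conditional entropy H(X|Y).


H(X|Y) = H(X,Y) - H(Y) = 2.99 - 2.32 = 0.67

0.67 bits


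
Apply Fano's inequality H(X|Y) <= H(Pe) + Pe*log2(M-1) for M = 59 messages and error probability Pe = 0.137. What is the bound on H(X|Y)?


H(Pe) = -Pe*log2(Pe) - (1-Pe)*log2(1-Pe) = -0.137*log2(0.137) - 0.863*log2(0.863) = 0.392882 + 0.183446 = 0.5763. Pe*log2(M-1) = 0.137*log2(58) = 0.802543. Bound = H(Pe) + Pe*log2(M-1) = 0.392882 + 0.183446 + 0.802543 = 1.3789

1.3789 bits


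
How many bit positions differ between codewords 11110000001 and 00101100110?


Count differing positions: ^ ^ . ^ ^ ^ . . ^ ^ ^ = 8 differences

8


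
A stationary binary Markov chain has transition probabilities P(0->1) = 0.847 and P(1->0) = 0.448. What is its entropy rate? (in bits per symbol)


Stationary distribution: pi_0 = p10/(p01+p10) = 0.3459, pi_1 = 0.6541. Entropy rate H' = pi_0*H(p01) + pi_1*H(p10) = 0.3459*0.6173 + 0.6541*0.9922 = 0.8625

0.8625 bits/symbol


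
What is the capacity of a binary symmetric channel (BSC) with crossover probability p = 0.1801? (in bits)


H(p) = -p*log2(p) - (1-p)*log2(1-p) = -0.1801*log2(0.1801) - 0.8199*log2(0.8199) = 0.445411 + 0.234885 = 0.6803. C = 1 - H(p) = 1 - 0.6803 = 0.3197

0.3197 bits


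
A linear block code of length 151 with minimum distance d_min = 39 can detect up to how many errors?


Detection capability = d_min - 1 = 39 - 1 = 38

38 errors


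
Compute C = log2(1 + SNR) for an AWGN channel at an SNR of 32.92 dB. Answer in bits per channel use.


SNR_linear = 10^(32.92/10) = 1958.8447; C = log2(1 + SNR_linear) = log2(1 + 1958.8447) = 10.9365

10.9365 bits/channel use


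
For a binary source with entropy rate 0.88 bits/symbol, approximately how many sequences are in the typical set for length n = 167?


log2|A_typical| = nH = 167 * 0.88 = 146.96, so |A_typical| ~ 2^146.96 = 1.735e+44

1.735e+44


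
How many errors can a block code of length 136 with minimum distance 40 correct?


Correction capability = floor((d-1)/2) = floor((40-1)/2) = 19

19 errors


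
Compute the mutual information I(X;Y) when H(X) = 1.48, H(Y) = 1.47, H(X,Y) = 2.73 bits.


I(X;Y) = H(X) + H(Y) - H(X,Y) = 1.48 + 1.47 - 2.73 = 0.22

0.22 bits


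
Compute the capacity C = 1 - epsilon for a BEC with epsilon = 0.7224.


C = 1 - epsilon = 1 - 0.7224 = 0.2776

0.2776 bits


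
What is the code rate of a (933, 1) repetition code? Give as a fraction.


Rate = k/n = 1/933

1/933


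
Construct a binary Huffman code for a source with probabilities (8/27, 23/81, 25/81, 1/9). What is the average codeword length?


Huffman construction (repeatedly merge the two least-probable nodes; each merge adds 1 bit to every symbol beneath it): 1/9 + 23/81 = 32/81; 8/27 + 25/81 = 49/81; 32/81 + 49/81 = 1. Resulting codeword lengths (in the order the probabilities were given): (2, 2, 2, 2). L_avg = sum(p_i * l_i) = 8/27*2 + 23/81*2 + 25/81*2 + 1/9*2 = 2

2.0 bits


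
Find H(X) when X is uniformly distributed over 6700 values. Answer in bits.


H = log2(n) = log2(6700) = 12.7099

12.7099 bits


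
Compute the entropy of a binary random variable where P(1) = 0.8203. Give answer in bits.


H = -p*log2(p) - (1-p)*log2(1-p). -0.8203*log2(0.8203) = 0.234422; -0.1797*log2(0.1797) = 0.444998. H = 0.234422 + 0.444998 = 0.6794

0.6794 bits


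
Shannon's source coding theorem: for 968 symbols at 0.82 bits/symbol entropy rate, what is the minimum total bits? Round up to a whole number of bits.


Minimum bits >= n * H = 968 * 0.82 = 793.76, rounded up to a whole number of bits = 794

794 bits


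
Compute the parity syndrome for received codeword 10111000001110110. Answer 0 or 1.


Syndrome = XOR of all bits = 1 XOR 0 XOR 1 XOR 1 XOR 1 XOR 0 XOR 0 XOR 0 XOR 0 XOR 0 XOR 1 XOR 1 XOR 1 XOR 0 XOR 1 XOR 1 XOR 0 = 1

1


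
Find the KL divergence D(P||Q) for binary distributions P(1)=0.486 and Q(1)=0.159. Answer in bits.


KL = p*log2(p/q) + (1-p)*log2((1-p)/(1-q)) = 0.486*log2(0.486/0.159) + 0.514*log2(0.514/0.841) = 0.4183

0.4183 bits


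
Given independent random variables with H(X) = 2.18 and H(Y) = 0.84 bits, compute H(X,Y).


For independent variables, H(X,Y) = H(X) + H(Y) = 2.18 + 0.84 = 3.02

3.02 bits


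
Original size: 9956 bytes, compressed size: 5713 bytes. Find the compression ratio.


Ratio = original / compressed = 9956 / 5713 = 1.7427

1.7427


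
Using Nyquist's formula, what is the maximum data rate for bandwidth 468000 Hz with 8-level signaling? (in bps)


Rate = 2 * B * log2(M) = 2 * 468000 * 3.0 = 2808000.0

2808000.0 bps


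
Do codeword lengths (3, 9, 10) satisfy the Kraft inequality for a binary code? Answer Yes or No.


Kraft sum = sum(2^(-l_i)) = 0.1279, need <= 1. Result: satisfied (a binary prefix-free code with these lengths exists)

Yes
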